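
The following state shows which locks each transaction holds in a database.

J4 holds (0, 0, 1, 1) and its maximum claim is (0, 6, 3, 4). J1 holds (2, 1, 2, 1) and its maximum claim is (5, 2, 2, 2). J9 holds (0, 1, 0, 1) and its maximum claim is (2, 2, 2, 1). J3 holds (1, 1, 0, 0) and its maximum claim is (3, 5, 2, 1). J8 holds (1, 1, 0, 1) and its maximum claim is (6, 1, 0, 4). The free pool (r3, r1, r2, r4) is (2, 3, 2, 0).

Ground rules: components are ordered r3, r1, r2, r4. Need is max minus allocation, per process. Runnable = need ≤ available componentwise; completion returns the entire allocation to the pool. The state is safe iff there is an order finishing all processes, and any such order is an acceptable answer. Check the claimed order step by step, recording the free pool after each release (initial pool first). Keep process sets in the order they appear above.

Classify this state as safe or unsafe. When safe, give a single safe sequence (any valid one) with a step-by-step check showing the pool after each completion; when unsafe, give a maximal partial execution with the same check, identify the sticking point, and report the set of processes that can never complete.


The state is UNSAFE.
Key observation: the wall is r4: completing J9, J3, J1 brings the pool only to (5, 6, 4, 2), and all the rest need more.
A maximal execution: J9, J3, J1 — then nothing else fits. Step-by-step check:
  pool = (2, 3, 2, 0)
  J9: need (2, 1, 2, 0) fits (2, 3, 2, 0); releases (0, 1, 0, 1), pool now (2, 4, 2, 1)
  J3: need (2, 4, 2, 1) fits (2, 4, 2, 1); releases (1, 1, 0, 0), pool now (3, 5, 2, 1)
  J1: need (3, 1, 0, 1) fits (3, 5, 2, 1); releases (2, 1, 2, 1), pool now (5, 6, 4, 2)
  J4 still needs (0, 6, 2, 3) but only (5, 6, 4, 2) is free — short on r4
  J8 still needs (5, 0, 0, 3) but only (5, 6, 4, 2) is free — short on r4
Never able to finish: J4 and J8.


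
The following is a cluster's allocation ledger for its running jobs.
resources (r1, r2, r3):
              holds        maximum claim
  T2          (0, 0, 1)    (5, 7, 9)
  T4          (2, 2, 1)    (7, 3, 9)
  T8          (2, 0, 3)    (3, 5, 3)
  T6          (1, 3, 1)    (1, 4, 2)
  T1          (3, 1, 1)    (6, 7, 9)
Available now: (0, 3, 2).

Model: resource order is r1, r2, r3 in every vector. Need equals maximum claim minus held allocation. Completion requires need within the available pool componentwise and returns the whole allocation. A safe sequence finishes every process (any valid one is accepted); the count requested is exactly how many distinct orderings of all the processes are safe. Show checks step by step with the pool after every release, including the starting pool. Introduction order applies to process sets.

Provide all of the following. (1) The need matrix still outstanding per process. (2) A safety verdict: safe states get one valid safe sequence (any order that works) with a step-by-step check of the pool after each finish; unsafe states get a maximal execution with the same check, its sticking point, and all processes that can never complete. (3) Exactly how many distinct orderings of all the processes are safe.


(1) Need matrix, components ordered r1, r2, r3:
  T2: (5, 7, 8)
  T4: (5, 1, 8)
  T8: (1, 5, 0)
  T6: (0, 1, 1)
  T1: (3, 6, 8)
(2) UNSAFE — no complete ordering exists.
Key observation: T6, T8 can finish, but then (3, 6, 6) is all there is, and the blocked group's r3 demands exceed it.
Going as far as possible: T6, T8; after that, nothing fits. Walking it through:
  pool = (0, 3, 2)
  T6: need (0, 1, 1) fits (0, 3, 2); releases (1, 3, 1), pool now (1, 6, 3)
  T8: need (1, 5, 0) fits (1, 6, 3); releases (2, 0, 3), pool now (3, 6, 6)
  blocked: T2 wants (5, 7, 8), pool (3, 6, 6) — not enough r1, r2 and r3
  blocked: T4 wants (5, 1, 8), pool (3, 6, 6) — not enough r1 and r3
  blocked: T1 wants (3, 6, 8), pool (3, 6, 6) — not enough r3
Processes that can never finish: T2, T4 and T1.
(3) The exact count: 0 of the possible complete orderings are safe sequences.


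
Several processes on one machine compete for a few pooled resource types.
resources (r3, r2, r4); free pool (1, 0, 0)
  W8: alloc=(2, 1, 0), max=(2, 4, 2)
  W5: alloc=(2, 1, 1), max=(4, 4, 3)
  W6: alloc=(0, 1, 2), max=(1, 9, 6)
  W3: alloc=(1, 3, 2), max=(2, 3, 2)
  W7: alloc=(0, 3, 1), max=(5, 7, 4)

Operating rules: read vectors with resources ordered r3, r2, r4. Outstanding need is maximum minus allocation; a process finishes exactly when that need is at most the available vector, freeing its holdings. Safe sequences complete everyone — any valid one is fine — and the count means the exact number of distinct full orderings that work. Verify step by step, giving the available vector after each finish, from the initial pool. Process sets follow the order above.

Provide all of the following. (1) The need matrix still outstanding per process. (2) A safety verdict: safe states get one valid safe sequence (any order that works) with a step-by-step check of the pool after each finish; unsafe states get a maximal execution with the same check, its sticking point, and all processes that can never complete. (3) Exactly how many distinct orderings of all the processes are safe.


(1) Outstanding need per process (order r3, r2, r4):
  W8: (0, 3, 2)
  W5: (2, 3, 2)
  W6: (1, 8, 4)
  W3: (1, 0, 0)
  W7: (5, 4, 3)
(2) SAFE, for example via the order W3, W8, W5, W7, W6.
Key observation: at W3 the run first touches a limit — (1, 0, 0) against (1, 0, 0), exact on a resource it actually requests.
Check, step by step:
  pool = (1, 0, 0)
  W3 needs (1, 0, 0) <= (1, 0, 0) -> finishes; pool += (1, 3, 2) = (2, 3, 2)
  W8 needs (0, 3, 2) <= (2, 3, 2) -> finishes; pool += (2, 1, 0) = (4, 4, 2)
  W5 needs (2, 3, 2) <= (4, 4, 2) -> finishes; pool += (2, 1, 1) = (6, 5, 3)
  W7 needs (5, 4, 3) <= (6, 5, 3) -> finishes; pool += (0, 3, 1) = (6, 8, 4)
  W6 needs (1, 8, 4) <= (6, 8, 4) -> finishes; pool += (0, 1, 2) = (6, 9, 6)
(3) The exact count: 2 of the possible complete orderings are safe sequences.


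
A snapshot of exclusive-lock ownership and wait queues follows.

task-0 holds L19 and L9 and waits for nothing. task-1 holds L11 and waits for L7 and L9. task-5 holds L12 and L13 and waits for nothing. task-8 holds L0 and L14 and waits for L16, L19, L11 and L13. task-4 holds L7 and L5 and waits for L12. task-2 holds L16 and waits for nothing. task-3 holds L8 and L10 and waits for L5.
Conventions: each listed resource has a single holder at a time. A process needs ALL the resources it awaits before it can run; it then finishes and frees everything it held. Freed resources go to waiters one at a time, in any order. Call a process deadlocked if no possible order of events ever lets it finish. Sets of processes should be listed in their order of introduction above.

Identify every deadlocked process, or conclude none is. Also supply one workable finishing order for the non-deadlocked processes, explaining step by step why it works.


Nothing here is deadlocked.
Key observation: the wait relation is loop-free; peeling off processes with no waits unwinds the whole state.
One completion order for the rest: task-5, task-4, task-0, task-1, task-2, task-8, task-3.
Verifying each step:
  task-5: no waits; runs immediately, freeing L12 and L13
  run task-4 (all its waits — L12 — are resolved); releases L7 and L5
  task-0: no waits; runs immediately, freeing L19 and L9
  run task-1 (all its waits — L7 and L9 — are resolved); releases L11
  task-2: no waits; runs immediately, freeing L16
  run task-8 (all its waits — L16, L19, L11 and L13 — are resolved); releases L0 and L14
  run task-3 (all its waits — L5 — are resolved); releases L8 and L10


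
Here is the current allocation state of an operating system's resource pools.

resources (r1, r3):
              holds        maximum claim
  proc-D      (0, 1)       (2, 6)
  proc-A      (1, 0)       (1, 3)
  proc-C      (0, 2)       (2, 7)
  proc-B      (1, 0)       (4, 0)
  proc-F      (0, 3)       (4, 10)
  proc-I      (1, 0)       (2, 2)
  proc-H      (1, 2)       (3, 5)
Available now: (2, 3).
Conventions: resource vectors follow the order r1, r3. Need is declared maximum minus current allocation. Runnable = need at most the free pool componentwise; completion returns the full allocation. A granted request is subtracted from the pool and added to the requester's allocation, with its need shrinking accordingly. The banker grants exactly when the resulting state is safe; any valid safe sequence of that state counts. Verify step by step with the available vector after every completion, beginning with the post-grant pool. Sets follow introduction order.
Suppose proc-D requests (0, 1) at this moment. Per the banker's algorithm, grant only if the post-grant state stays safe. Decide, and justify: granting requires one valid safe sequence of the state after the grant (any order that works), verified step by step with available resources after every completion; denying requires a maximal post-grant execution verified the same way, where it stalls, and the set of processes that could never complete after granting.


DENY — the pretend-granted state is unsafe.
Key observation: after proc-I, proc-B complete, (4, 2) is the best the pool ever gets, yet each leftover process wants more r3.
After a pretend grant, a maximal execution: proc-I, proc-B — then nothing else fits. Check, step by step:
  pool = (2, 2)
  proc-I: need (1, 2) fits (2, 2); releases (1, 0), pool now (3, 2)
  proc-B: need (3, 0) fits (3, 2); releases (1, 0), pool now (4, 2)
  blocked: proc-D wants (2, 4), pool (4, 2) — not enough r3
  blocked: proc-A wants (0, 3), pool (4, 2) — not enough r3
  blocked: proc-C wants (2, 5), pool (4, 2) — not enough r3
  blocked: proc-F wants (4, 7), pool (4, 2) — not enough r3
  blocked: proc-H wants (2, 3), pool (4, 2) — not enough r3
Processes that could never finish after the grant: proc-D, proc-A, proc-C, proc-F and proc-H.


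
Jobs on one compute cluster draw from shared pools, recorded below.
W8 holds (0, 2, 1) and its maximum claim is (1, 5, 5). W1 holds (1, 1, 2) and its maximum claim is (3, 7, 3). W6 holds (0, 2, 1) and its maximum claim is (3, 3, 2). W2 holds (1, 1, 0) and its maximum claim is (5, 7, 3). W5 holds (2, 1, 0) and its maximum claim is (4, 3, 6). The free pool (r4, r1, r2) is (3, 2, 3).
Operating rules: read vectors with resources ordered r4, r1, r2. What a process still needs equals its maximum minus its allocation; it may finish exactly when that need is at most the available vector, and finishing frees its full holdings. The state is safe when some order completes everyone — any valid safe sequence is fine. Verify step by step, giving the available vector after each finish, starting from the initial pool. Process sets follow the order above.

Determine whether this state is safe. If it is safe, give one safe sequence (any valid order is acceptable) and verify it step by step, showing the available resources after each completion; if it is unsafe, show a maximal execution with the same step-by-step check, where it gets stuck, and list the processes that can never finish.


The state is SAFE; one workable sequence: W6, W8, W1, W2, W5.
Key observation: at W6 the run first touches a limit — (3, 1, 1) against (3, 2, 3), exact on a resource it actually requests.
Step-by-step check:
  pool = (3, 2, 3)
  W6: need (3, 1, 1) fits (3, 2, 3); releases (0, 2, 1), pool now (3, 4, 4)
  W8: need (1, 3, 4) fits (3, 4, 4); releases (0, 2, 1), pool now (3, 6, 5)
  W1: need (2, 6, 1) fits (3, 6, 5); releases (1, 1, 2), pool now (4, 7, 7)
  W2: need (4, 6, 3) fits (4, 7, 7); releases (1, 1, 0), pool now (5, 8, 7)
  W5: need (2, 2, 6) fits (5, 8, 7); releases (2, 1, 0), pool now (7, 9, 7)


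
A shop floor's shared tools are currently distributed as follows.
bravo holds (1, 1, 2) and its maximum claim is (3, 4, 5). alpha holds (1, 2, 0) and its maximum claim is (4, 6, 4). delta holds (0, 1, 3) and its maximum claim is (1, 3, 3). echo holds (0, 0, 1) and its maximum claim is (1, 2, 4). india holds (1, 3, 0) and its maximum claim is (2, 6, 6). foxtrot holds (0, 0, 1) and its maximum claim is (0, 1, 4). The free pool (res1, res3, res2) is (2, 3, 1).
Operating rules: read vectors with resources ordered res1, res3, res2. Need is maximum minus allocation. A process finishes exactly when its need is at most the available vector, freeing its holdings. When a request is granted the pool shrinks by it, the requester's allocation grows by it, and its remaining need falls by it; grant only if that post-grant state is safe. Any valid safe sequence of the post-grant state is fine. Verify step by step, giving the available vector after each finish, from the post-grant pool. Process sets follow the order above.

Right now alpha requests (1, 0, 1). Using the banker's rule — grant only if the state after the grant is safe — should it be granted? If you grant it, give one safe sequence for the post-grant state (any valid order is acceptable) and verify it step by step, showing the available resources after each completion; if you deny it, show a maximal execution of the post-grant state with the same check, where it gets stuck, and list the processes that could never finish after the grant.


DENY — the pretend-granted state is unsafe.
Key observation: after delta, foxtrot, echo the pool peaks at (1, 4, 5), and each blocked process is short somewhere: bravo on res1; alpha on res1; india on res2.
After a pretend grant, a maximal execution: delta, foxtrot, echo — then nothing else fits. Step-by-step check:
  pool = (1, 3, 0)
  run delta (needs (1, 2, 0), free (1, 3, 0)); after release of (0, 1, 3) the pool is (1, 4, 3)
  run foxtrot (needs (0, 1, 3), free (1, 4, 3)); after release of (0, 0, 1) the pool is (1, 4, 4)
  run echo (needs (1, 2, 3), free (1, 4, 4)); after release of (0, 0, 1) the pool is (1, 4, 5)
  bravo cannot run: need (2, 3, 3) vs free (1, 4, 5) (insufficient res1)
  alpha cannot run: need (2, 4, 3) vs free (1, 4, 5) (insufficient res1)
  india cannot run: need (1, 3, 6) vs free (1, 4, 5) (insufficient res2)
Processes that could never finish after the grant: bravo, alpha and india.


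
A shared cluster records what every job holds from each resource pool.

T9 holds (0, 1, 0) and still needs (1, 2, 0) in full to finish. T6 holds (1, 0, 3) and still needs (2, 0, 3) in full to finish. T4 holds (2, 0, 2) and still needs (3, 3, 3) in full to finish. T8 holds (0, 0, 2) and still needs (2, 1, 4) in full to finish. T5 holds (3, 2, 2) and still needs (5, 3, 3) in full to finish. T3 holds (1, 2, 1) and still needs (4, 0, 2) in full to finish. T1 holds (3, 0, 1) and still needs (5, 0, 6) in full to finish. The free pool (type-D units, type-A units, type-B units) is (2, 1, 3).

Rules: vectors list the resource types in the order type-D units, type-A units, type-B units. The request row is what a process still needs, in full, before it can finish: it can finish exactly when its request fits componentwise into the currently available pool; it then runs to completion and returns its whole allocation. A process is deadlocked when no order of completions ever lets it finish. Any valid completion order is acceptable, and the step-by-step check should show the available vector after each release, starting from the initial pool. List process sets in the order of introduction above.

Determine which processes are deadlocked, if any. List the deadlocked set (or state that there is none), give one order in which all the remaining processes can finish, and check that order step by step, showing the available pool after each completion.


The deadlocked set is T9, T4, T5, T3 and T1.
Key observation: after T6, T8 the pool peaks at (3, 1, 8), and each blocked process is short somewhere: T9 on type-A units; T4 on type-A units; T5 on type-D units, type-A units; T3 on type-D units; T1 on type-D units.
A valid finishing order for the others: T6, T8. Verifying each step:
  pool = (2, 1, 3)
  run T6 (needs (2, 0, 3), free (2, 1, 3)); after release of (1, 0, 3) the pool is (3, 1, 6)
  run T8 (needs (2, 1, 4), free (3, 1, 6)); after release of (0, 0, 2) the pool is (3, 1, 8)
The stuck group stays short no matter what:
  T9 cannot run: need (1, 2, 0) vs free (3, 1, 8) (insufficient type-A units)
  T4 cannot run: need (3, 3, 3) vs free (3, 1, 8) (insufficient type-A units)
  T5 cannot run: need (5, 3, 3) vs free (3, 1, 8) (insufficient type-D units and type-A units)
  T3 cannot run: need (4, 0, 2) vs free (3, 1, 8) (insufficient type-D units)
  T1 cannot run: need (5, 0, 6) vs free (3, 1, 8) (insufficient type-D units)


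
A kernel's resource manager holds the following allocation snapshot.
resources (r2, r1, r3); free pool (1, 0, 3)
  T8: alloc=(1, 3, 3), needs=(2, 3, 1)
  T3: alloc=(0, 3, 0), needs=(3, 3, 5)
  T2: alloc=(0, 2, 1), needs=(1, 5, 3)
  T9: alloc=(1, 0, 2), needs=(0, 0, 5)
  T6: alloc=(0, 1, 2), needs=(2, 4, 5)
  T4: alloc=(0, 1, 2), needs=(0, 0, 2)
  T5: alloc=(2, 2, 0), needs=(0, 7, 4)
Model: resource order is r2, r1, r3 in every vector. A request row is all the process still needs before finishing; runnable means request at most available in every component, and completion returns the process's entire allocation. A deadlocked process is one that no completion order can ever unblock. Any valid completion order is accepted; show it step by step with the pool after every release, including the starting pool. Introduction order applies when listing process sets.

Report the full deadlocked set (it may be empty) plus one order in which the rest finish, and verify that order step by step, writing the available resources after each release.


The deadlocked set is T8, T3, T2, T6 and T5.
Key observation: once T4, T9 finish, the pool peaks at (2, 1, 7) — and every remaining process still needs more r1 than that.
A valid finishing order for the others: T4, T9. Walking it through:
  pool = (1, 0, 3)
  run T4 (needs (0, 0, 2), free (1, 0, 3)); after release of (0, 1, 2) the pool is (1, 1, 5)
  run T9 (needs (0, 0, 5), free (1, 1, 5)); after release of (1, 0, 2) the pool is (2, 1, 7)
The blocked processes can never fit:
  blocked: T8 wants (2, 3, 1), pool (2, 1, 7) — not enough r1
  blocked: T3 wants (3, 3, 5), pool (2, 1, 7) — not enough r2 and r1
  blocked: T2 wants (1, 5, 3), pool (2, 1, 7) — not enough r1
  blocked: T6 wants (2, 4, 5), pool (2, 1, 7) — not enough r1
  blocked: T5 wants (0, 7, 4), pool (2, 1, 7) — not enough r1


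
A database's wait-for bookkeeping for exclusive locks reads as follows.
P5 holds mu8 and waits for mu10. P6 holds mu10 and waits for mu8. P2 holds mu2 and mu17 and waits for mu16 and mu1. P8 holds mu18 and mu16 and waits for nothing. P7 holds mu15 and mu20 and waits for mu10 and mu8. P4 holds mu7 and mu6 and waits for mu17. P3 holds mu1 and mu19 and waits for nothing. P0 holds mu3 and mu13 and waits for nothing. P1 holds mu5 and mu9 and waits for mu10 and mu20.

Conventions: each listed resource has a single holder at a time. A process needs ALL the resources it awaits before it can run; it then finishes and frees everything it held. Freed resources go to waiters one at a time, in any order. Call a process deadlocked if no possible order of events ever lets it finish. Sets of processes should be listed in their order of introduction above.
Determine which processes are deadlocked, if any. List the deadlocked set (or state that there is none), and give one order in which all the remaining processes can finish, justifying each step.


The deadlocked set is P5, P6, P7 and P1.
Key observation: the wait chain closes on itself along P5 -> P6 -> P5; P7 and P1 wait into the deadlock from upstream.
The rest can finish in the order P3, P8, P2, P0, P4.
Step-by-step check:
  run P3 (it waits on nothing); releases mu1 and mu19
  run P8 (it waits on nothing); releases mu18 and mu16
  P2 waits on mu16 and mu1 — all released -> runs and releases mu2 and mu17
  run P0 (it waits on nothing); releases mu3 and mu13
  P4 waits on mu17 — all released -> runs and releases mu7 and mu6


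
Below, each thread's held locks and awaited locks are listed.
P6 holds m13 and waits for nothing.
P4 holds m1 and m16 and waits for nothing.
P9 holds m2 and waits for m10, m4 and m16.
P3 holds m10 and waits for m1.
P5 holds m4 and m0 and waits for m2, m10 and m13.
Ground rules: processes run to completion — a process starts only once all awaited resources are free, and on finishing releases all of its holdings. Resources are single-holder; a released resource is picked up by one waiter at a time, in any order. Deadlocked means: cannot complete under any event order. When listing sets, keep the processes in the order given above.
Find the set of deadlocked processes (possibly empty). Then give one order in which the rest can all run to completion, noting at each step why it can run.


Deadlocked: P9 and P5.
Key observation: P9 -> P5 -> P9 is a circular wait — nothing in it can go first; no other process is dragged down with it.
The rest can finish in the order P4, P3, P6.
Walking it through:
  P4: no waits; runs immediately, freeing m1 and m16
  run P3 (all its waits — m1 — are resolved); releases m10
  P6: no waits; runs immediately, freeing m13


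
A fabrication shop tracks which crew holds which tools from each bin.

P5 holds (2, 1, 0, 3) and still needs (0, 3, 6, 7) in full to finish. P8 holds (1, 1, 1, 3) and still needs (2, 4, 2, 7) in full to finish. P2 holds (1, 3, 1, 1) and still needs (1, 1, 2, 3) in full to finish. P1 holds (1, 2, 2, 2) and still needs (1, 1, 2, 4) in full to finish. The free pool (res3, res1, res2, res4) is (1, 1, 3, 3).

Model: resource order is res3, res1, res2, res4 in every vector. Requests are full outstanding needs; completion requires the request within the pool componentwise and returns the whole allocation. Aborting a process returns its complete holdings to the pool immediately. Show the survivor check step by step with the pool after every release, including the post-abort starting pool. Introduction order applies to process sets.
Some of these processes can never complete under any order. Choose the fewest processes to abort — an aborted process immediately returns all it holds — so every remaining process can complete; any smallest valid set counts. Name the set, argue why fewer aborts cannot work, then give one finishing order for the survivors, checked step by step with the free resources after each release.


The answer: abort P5.
Key observation: P8 was stuck for good until P5 gave back (2, 1, 0, 3); in the order shown it finishes at step 3.
No smaller set exists: with zero aborts the deadlock remains.
One survivor order: P2, P1, P8. Walking it through (post-abort pool first):
  pool = (3, 2, 3, 6)
  P2 needs (1, 1, 2, 3) <= (3, 2, 3, 6) -> finishes; pool += (1, 3, 1, 1) = (4, 5, 4, 7)
  P1 needs (1, 1, 2, 4) <= (4, 5, 4, 7) -> finishes; pool += (1, 2, 2, 2) = (5, 7, 6, 9)
  P8 needs (2, 4, 2, 7) <= (5, 7, 6, 9) -> finishes; pool += (1, 1, 1, 3) = (6, 8, 7, 12)


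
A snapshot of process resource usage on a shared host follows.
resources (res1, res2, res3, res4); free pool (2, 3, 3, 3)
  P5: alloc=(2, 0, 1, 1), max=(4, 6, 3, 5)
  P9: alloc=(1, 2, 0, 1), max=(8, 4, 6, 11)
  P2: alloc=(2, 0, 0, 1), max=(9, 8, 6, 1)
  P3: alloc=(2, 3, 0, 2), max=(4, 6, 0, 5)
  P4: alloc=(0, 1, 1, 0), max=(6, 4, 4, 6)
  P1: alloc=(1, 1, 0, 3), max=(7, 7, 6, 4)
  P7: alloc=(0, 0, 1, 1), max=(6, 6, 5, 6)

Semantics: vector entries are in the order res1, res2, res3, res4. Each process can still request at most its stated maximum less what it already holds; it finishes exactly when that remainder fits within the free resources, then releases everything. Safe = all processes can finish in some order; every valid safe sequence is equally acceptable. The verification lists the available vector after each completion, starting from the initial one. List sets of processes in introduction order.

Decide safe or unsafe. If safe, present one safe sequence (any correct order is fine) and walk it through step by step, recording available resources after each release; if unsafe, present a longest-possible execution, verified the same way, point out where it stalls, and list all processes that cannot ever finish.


The state is SAFE; one workable sequence: P3, P5, P4, P7, P1, P2, P9.
Key observation: P3 is the earliest step where a requested resource binds exactly: need (2, 3, 0, 3), pool (2, 3, 3, 3) at its turn.
Step-by-step check:
  pool = (2, 3, 3, 3)
  run P3 (needs (2, 3, 0, 3), free (2, 3, 3, 3)); after release of (2, 3, 0, 2) the pool is (4, 6, 3, 5)
  run P5 (needs (2, 6, 2, 4), free (4, 6, 3, 5)); after release of (2, 0, 1, 1) the pool is (6, 6, 4, 6)
  run P4 (needs (6, 3, 3, 6), free (6, 6, 4, 6)); after release of (0, 1, 1, 0) the pool is (6, 7, 5, 6)
  run P7 (needs (6, 6, 4, 5), free (6, 7, 5, 6)); after release of (0, 0, 1, 1) the pool is (6, 7, 6, 7)
  run P1 (needs (6, 6, 6, 1), free (6, 7, 6, 7)); after release of (1, 1, 0, 3) the pool is (7, 8, 6, 10)
  run P2 (needs (7, 8, 6, 0), free (7, 8, 6, 10)); after release of (2, 0, 0, 1) the pool is (9, 8, 6, 11)
  run P9 (needs (7, 2, 6, 10), free (9, 8, 6, 11)); after release of (1, 2, 0, 1) the pool is (10, 10, 6, 12)


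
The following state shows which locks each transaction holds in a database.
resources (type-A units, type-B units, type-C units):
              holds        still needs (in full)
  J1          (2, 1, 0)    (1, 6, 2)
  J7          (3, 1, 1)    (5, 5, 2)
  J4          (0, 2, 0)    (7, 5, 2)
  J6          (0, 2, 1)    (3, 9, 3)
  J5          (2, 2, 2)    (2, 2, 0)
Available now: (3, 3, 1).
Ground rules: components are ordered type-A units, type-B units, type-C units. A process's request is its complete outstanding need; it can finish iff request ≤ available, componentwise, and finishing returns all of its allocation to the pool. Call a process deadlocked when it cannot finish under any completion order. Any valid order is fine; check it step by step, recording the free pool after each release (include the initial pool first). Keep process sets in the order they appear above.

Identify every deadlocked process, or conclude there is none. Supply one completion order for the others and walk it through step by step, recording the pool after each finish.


No process is deadlocked.
Key observation: starting with J5, each completion frees enough for the next — no one is permanently blocked.
The rest can finish in the order J5, J7, J1, J4, J6. Step-by-step check:
  pool = (3, 3, 1)
  J5 needs (2, 2, 0) <= (3, 3, 1) -> finishes; pool += (2, 2, 2) = (5, 5, 3)
  J7 needs (5, 5, 2) <= (5, 5, 3) -> finishes; pool += (3, 1, 1) = (8, 6, 4)
  J1 needs (1, 6, 2) <= (8, 6, 4) -> finishes; pool += (2, 1, 0) = (10, 7, 4)
  J4 needs (7, 5, 2) <= (10, 7, 4) -> finishes; pool += (0, 2, 0) = (10, 9, 4)
  J6 needs (3, 9, 3) <= (10, 9, 4) -> finishes; pool += (0, 2, 1) = (10, 11, 5)


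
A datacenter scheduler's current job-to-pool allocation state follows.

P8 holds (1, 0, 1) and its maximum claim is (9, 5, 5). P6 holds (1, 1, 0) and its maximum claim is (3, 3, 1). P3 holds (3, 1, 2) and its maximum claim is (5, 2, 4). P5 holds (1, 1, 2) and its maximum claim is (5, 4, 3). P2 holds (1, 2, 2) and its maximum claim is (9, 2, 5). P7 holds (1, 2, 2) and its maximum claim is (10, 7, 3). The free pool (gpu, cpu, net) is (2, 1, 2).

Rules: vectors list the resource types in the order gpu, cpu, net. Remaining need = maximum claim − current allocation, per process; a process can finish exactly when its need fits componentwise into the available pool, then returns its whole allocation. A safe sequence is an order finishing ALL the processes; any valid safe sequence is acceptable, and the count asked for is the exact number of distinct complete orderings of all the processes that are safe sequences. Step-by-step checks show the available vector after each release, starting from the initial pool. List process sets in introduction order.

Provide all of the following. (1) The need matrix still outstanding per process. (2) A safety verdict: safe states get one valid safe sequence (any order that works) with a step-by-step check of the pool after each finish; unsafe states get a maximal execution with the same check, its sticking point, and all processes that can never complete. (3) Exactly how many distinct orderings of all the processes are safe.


(1) Remaining need (order gpu, cpu, net):
  P8: (8, 5, 4)
  P6: (2, 2, 1)
  P3: (2, 1, 2)
  P5: (4, 3, 1)
  P2: (8, 0, 3)
  P7: (9, 5, 1)
(2) UNSAFE.
Key observation: gpu is the bottleneck — with P3, P6, P5 done the pool holds (7, 4, 6), short of every remaining need.
The run P3, P6, P5 cannot be extended any further. Verifying each step:
  pool = (2, 1, 2)
  P3: need (2, 1, 2) fits (2, 1, 2); releases (3, 1, 2), pool now (5, 2, 4)
  P6: need (2, 2, 1) fits (5, 2, 4); releases (1, 1, 0), pool now (6, 3, 4)
  P5: need (4, 3, 1) fits (6, 3, 4); releases (1, 1, 2), pool now (7, 4, 6)
  blocked: P8 wants (8, 5, 4), pool (7, 4, 6) — not enough gpu and cpu
  blocked: P2 wants (8, 0, 3), pool (7, 4, 6) — not enough gpu
  blocked: P7 wants (9, 5, 1), pool (7, 4, 6) — not enough gpu and cpu
Never able to finish: P8, P2 and P7.
(3) Precisely 0 of the possible complete orderings are safe sequences.


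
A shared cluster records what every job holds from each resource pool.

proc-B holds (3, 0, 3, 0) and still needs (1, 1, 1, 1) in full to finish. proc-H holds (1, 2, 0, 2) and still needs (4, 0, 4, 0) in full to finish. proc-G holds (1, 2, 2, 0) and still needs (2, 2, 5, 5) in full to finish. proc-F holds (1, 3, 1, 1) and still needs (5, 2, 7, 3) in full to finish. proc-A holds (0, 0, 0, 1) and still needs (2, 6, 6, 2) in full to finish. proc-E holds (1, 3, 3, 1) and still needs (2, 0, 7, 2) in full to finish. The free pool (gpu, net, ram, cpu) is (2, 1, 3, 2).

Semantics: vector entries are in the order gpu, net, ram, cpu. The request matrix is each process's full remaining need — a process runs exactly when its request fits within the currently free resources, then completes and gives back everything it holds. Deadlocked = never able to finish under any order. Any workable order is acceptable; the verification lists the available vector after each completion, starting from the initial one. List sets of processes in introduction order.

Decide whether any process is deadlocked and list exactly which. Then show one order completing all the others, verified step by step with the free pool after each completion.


The deadlocked set is proc-G, proc-F, proc-A and proc-E.
Key observation: after proc-B, proc-H the pool peaks at (6, 3, 6, 4), and each blocked process is short somewhere: proc-G on cpu; proc-F on ram; proc-A on net; proc-E on ram.
The rest can finish in the order proc-B, proc-H. Walking it through:
  pool = (2, 1, 3, 2)
  proc-B needs (1, 1, 1, 1) <= (2, 1, 3, 2) -> finishes; pool += (3, 0, 3, 0) = (5, 1, 6, 2)
  proc-H needs (4, 0, 4, 0) <= (5, 1, 6, 2) -> finishes; pool += (1, 2, 0, 2) = (6, 3, 6, 4)
The blocked processes can never fit:
  proc-G still needs (2, 2, 5, 5) but only (6, 3, 6, 4) is free — short on cpu
  proc-F still needs (5, 2, 7, 3) but only (6, 3, 6, 4) is free — short on ram
  proc-A still needs (2, 6, 6, 2) but only (6, 3, 6, 4) is free — short on net
  proc-E still needs (2, 0, 7, 2) but only (6, 3, 6, 4) is free — short on ram


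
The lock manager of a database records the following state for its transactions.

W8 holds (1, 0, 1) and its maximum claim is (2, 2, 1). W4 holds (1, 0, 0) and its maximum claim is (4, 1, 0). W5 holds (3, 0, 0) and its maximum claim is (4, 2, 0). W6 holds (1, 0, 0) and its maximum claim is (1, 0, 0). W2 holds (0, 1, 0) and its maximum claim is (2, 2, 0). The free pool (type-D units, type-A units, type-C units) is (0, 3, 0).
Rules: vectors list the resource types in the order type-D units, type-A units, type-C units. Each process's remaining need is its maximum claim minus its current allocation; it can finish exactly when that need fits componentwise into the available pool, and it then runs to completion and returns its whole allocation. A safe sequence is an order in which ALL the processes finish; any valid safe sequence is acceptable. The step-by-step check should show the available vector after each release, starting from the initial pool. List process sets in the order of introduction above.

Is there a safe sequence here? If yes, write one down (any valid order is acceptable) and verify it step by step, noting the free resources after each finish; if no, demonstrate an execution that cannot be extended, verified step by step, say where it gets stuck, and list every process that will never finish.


SAFE — a valid safe sequence is W6, W5, W4, W8, W2.
Key observation: the first exact fit in this order is W5 — it needs (1, 2, 0) with (1, 3, 0) free, meeting a requested resource to the last unit.
Walking it through:
  pool = (0, 3, 0)
  W6 needs (0, 0, 0) <= (0, 3, 0) -> finishes; pool += (1, 0, 0) = (1, 3, 0)
  W5 needs (1, 2, 0) <= (1, 3, 0) -> finishes; pool += (3, 0, 0) = (4, 3, 0)
  W4 needs (3, 1, 0) <= (4, 3, 0) -> finishes; pool += (1, 0, 0) = (5, 3, 0)
  W8 needs (1, 2, 0) <= (5, 3, 0) -> finishes; pool += (1, 0, 1) = (6, 3, 1)
  W2 needs (2, 1, 0) <= (6, 3, 1) -> finishes; pool += (0, 1, 0) = (6, 4, 1)


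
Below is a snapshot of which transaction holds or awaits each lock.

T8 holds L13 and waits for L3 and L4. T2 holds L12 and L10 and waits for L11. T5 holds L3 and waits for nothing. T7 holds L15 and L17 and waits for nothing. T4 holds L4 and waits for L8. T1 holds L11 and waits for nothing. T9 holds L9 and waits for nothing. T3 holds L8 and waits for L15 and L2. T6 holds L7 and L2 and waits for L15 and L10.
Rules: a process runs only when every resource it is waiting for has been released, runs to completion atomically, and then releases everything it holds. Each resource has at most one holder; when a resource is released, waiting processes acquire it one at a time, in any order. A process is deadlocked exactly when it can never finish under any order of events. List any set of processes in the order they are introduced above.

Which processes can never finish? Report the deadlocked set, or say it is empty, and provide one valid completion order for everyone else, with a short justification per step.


Nothing here is deadlocked.
Key observation: the wait relation is loop-free; peeling off processes with no waits unwinds the whole state.
One completion order for the rest: T1, T5, T7, T2, T6, T3, T4, T8, T9.
Walking it through:
  T1: no waits; runs immediately, freeing L11
  T5: no waits; runs immediately, freeing L3
  T7: no waits; runs immediately, freeing L15 and L17
  T2 waits on L11 — all released -> runs and releases L12 and L10
  T6 waits on L15 and L10 — all released -> runs and releases L7 and L2
  T3 waits on L15 and L2 — all released -> runs and releases L8
  T4 waits on L8 — all released -> runs and releases L4
  T8 waits on L3 and L4 — all released -> runs and releases L13
  T9: no waits; runs immediately, freeing L9


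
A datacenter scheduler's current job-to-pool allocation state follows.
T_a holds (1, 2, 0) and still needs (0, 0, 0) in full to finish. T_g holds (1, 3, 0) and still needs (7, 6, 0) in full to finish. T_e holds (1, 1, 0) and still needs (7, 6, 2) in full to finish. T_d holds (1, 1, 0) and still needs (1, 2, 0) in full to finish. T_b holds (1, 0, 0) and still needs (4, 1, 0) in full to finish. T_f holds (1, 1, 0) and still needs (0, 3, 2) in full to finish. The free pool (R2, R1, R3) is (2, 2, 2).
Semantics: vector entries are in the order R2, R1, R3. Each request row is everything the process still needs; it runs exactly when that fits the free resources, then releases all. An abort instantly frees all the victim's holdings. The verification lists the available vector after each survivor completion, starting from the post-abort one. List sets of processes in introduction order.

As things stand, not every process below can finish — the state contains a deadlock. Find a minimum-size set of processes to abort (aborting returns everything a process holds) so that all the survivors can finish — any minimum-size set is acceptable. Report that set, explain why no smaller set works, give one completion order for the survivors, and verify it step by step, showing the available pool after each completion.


The answer: abort T_g.
Key observation: no ordering could ever have run T_e before the abort of T_g; with (1, 3, 0) back in the pool it fits at step 5.
Why nothing smaller works: aborting no one leaves the state deadlocked as given.
Survivors finish in the order: T_f, T_a, T_d, T_b, T_e. Verifying each step (pool after the aborts first):
  pool = (3, 5, 2)
  T_f: need (0, 3, 2) fits (3, 5, 2); releases (1, 1, 0), pool now (4, 6, 2)
  T_a: need (0, 0, 0) fits (4, 6, 2); releases (1, 2, 0), pool now (5, 8, 2)
  T_d: need (1, 2, 0) fits (5, 8, 2); releases (1, 1, 0), pool now (6, 9, 2)
  T_b: need (4, 1, 0) fits (6, 9, 2); releases (1, 0, 0), pool now (7, 9, 2)
  T_e: need (7, 6, 2) fits (7, 9, 2); releases (1, 1, 0), pool now (8, 10, 2)


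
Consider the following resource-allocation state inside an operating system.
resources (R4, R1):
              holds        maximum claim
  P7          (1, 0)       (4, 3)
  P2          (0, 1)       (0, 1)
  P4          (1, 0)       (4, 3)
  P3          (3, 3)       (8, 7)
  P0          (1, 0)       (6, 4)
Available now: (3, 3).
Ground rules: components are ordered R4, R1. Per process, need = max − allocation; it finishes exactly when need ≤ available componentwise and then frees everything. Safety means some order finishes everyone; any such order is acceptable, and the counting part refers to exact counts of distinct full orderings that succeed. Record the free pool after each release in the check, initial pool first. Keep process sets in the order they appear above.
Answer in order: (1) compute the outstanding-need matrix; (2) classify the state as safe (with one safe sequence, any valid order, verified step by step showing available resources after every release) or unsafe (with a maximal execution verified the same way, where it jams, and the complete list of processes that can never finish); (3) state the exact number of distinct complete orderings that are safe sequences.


(1) Need matrix, components ordered R4, R1:
  P7: (3, 3)
  P2: (0, 0)
  P4: (3, 3)
  P3: (5, 4)
  P0: (5, 4)
(2) SAFE. One safe sequence: P2, P4, P7, P0, P3.
Key observation: P4 marks the first exact bind of the order: its need (3, 3) fits the free (3, 4) with zero slack on a requested resource.
Step-by-step check:
  pool = (3, 3)
  run P2 (needs (0, 0), free (3, 3)); after release of (0, 1) the pool is (3, 4)
  run P4 (needs (3, 3), free (3, 4)); after release of (1, 0) the pool is (4, 4)
  run P7 (needs (3, 3), free (4, 4)); after release of (1, 0) the pool is (5, 4)
  run P0 (needs (5, 4), free (5, 4)); after release of (1, 0) the pool is (6, 4)
  run P3 (needs (5, 4), free (6, 4)); after release of (3, 3) the pool is (9, 7)
(3) The exact count: 12 of the possible complete orderings are safe sequences.


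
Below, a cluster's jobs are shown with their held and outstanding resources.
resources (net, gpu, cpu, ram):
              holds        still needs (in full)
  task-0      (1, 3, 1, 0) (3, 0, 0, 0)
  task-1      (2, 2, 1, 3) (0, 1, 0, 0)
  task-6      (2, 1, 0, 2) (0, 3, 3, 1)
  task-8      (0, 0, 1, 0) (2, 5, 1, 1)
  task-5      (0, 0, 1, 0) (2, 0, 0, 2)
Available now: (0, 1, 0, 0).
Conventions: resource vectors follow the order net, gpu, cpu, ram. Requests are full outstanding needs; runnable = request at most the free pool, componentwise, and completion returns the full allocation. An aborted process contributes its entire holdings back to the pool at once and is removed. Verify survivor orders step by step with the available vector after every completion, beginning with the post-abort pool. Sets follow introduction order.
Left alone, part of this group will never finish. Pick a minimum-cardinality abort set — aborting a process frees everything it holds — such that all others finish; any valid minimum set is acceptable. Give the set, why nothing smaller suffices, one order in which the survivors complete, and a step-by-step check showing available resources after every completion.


Abort task-8.
Key observation: task-6 had no path to completion before; after the abort of task-8 ((0, 0, 1, 0) returned), step 3 is where it fits.
Why nothing smaller works: aborting no one leaves the state deadlocked as given.
The survivors complete as task-1, task-5, task-6, task-0. Walking it through (starting from the post-abort pool):
  pool = (0, 1, 1, 0)
  task-1 needs (0, 1, 0, 0) <= (0, 1, 1, 0) -> finishes; pool += (2, 2, 1, 3) = (2, 3, 2, 3)
  task-5 needs (2, 0, 0, 2) <= (2, 3, 2, 3) -> finishes; pool += (0, 0, 1, 0) = (2, 3, 3, 3)
  task-6 needs (0, 3, 3, 1) <= (2, 3, 3, 3) -> finishes; pool += (2, 1, 0, 2) = (4, 4, 3, 5)
  task-0 needs (3, 0, 0, 0) <= (4, 4, 3, 5) -> finishes; pool += (1, 3, 1, 0) = (5, 7, 4, 5)
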